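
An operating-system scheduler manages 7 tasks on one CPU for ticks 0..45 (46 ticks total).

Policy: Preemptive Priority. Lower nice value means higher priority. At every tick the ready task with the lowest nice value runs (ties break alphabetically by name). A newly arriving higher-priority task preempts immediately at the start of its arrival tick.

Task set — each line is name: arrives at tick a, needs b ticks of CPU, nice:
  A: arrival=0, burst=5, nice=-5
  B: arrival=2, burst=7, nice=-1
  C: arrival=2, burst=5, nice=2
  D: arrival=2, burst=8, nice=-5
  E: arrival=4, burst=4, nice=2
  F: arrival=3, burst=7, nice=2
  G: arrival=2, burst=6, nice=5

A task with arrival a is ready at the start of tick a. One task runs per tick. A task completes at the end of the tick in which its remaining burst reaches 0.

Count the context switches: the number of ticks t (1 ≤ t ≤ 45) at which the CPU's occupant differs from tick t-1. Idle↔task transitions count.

context switches = 7

t=0: ready={A} → run A
t=1: ready={A} → run A
t=2: ready={A,B,C,D,G} → run A
t=3: ready={A,B,C,D,F,G} → run A
t=4: ready={A,B,C,D,E,F,G} → run A
t=5: ready={B,C,D,E,F,G} → run D
t=6: ready={B,C,D,E,F,G} → run D
t=7: ready={B,C,D,E,F,G} → run D
t=8: ready={B,C,D,E,F,G} → run D
t=9: ready={B,C,D,E,F,G} → run D
t=10: ready={B,C,D,E,F,G} → run D
t=11: ready={B,C,D,E,F,G} → run D
t=12: ready={B,C,D,E,F,G} → run D
t=13: ready={B,C,E,F,G} → run B
t=14: ready={B,C,E,F,G} → run B
t=15: ready={B,C,E,F,G} → run B
t=16: ready={B,C,E,F,G} → run B
t=17: ready={B,C,E,F,G} → run B
t=18: ready={B,C,E,F,G} → run B
t=19: ready={B,C,E,F,G} → run B
t=20: ready={C,E,F,G} → run C
t=21: ready={C,E,F,G} → run C
t=22: ready={C,E,F,G} → run C
t=23: ready={C,E,F,G} → run C
t=24: ready={C,E,F,G} → run C
t=25: ready={E,F,G} → run E
t=26: ready={E,F,G} → run E
t=27: ready={E,F,G} → run E
t=28: ready={E,F,G} → run E
t=29: ready={F,G} → run F
t=30: ready={F,G} → run F
t=31: ready={F,G} → run F
t=32: ready={F,G} → run F
t=33: ready={F,G} → run F
t=34: ready={F,G} → run F
t=35: ready={F,G} → run F
t=36: ready={G} → run G
t=37: ready={G} → run G
t=38: ready={G} → run G
t=39: ready={G} → run G
t=40: ready={G} → run G
t=41: ready={G} → run G
t=42: (idle)
t=43: (idle)
t=44: (idle)
t=45: (idle)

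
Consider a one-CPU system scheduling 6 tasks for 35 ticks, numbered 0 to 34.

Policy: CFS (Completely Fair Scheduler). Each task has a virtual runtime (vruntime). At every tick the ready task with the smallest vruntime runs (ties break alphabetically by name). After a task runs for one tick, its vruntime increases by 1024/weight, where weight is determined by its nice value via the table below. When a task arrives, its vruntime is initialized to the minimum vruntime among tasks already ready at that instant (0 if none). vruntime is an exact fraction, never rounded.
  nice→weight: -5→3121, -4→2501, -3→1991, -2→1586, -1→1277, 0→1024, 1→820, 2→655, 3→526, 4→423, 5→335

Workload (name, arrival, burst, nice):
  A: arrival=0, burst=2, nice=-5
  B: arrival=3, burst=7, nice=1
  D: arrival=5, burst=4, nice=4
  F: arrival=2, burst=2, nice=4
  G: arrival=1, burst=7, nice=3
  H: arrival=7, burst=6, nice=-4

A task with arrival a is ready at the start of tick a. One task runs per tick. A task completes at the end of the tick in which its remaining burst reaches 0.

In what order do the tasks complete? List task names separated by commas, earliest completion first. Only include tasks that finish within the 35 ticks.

t=0: vr[A=0] → run A
t=1: vr[A=1024/3121 G=1024/3121] → run A
t=2: vr[F=1024/3121 G=1024/3121] → run F
t=3: vr[B=1024/3121 F=3629056/1320183 G=1024/3121] → run B
t=4: vr[B=1008896/639805 F=3629056/1320183 G=1024/3121] → run G
t=5: vr[B=1008896/639805 D=1008896/639805 F=3629056/1320183 G=1867264/820823] → run B
t=6: vr[B=1807872/639805 D=1008896/639805 F=3629056/1320183 G=1867264/820823] → run D
t=7: vr[B=1807872/639805 D=1081923328/270637515 F=3629056/1320183 G=1867264/820823 H=1867264/820823] → run G
t=8: vr[B=1807872/639805 D=1081923328/270637515 F=3629056/1320183 G=3465216/820823 H=1867264/820823] → run H
t=9: vr[B=1807872/639805 D=1081923328/270637515 F=3629056/1320183 G=3465216/820823 H=5510550016/2052878323] → run H
t=10: vr[B=1807872/639805 D=1081923328/270637515 F=3629056/1320183 G=3465216/820823 H=6351072768/2052878323] → run F
t=11: vr[B=1807872/639805 D=1081923328/270637515 G=3465216/820823 H=6351072768/2052878323] → run B
t=12: vr[B=2606848/639805 D=1081923328/270637515 G=3465216/820823 H=6351072768/2052878323] → run H
t=13: vr[B=2606848/639805 D=1081923328/270637515 G=3465216/820823 H=7191595520/2052878323] → run H
t=14: vr[B=2606848/639805 D=1081923328/270637515 G=3465216/820823 H=8032118272/2052878323] → run H
t=15: vr[B=2606848/639805 D=1081923328/270637515 G=3465216/820823 H=8872641024/2052878323] → run D
t=16: vr[B=2606848/639805 D=1737083648/270637515 G=3465216/820823 H=8872641024/2052878323] → run B
t=17: vr[B=3405824/639805 D=1737083648/270637515 G=3465216/820823 H=8872641024/2052878323] → run G
t=18: vr[B=3405824/639805 D=1737083648/270637515 G=5063168/820823 H=8872641024/2052878323] → run H
t=19: vr[B=3405824/639805 D=1737083648/270637515 G=5063168/820823] → run B
t=20: vr[B=840960/127961 D=1737083648/270637515 G=5063168/820823] → run G
t=21: vr[B=840960/127961 D=1737083648/270637515 G=6661120/820823] → run D
t=22: vr[B=840960/127961 D=797414656/90212505 G=6661120/820823] → run B
t=23: vr[B=5003776/639805 D=797414656/90212505 G=6661120/820823] → run B
t=24: vr[D=797414656/90212505 G=6661120/820823] → run G
t=25: vr[D=797414656/90212505 G=8259072/820823] → run D
t=26: vr[G=8259072/820823] → run G
t=27: vr[G=9857024/820823] → run G
t=28: (idle)
t=29: (idle)
t=30: (idle)
t=31: (idle)
t=32: (idle)
t=33: (idle)
t=34: (idle)

completion order = A, F, H, B, D, G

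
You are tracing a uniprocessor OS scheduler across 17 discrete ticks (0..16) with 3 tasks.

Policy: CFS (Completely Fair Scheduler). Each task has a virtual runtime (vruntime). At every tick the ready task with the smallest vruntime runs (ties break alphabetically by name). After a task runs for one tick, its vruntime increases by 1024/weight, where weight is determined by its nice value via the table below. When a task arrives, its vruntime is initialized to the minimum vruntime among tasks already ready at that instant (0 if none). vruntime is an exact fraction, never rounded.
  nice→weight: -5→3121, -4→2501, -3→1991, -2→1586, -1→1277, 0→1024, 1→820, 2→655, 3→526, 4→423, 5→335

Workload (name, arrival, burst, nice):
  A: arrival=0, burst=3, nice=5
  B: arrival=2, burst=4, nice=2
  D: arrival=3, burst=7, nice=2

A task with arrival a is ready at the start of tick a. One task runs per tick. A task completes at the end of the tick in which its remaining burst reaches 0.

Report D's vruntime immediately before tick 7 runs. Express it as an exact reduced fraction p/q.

t=0: vr[A=0] → run A
t=1: vr[A=1024/335] → run A
t=2: vr[A=2048/335 B=2048/335] → run A
t=3: vr[B=2048/335 D=2048/335] → run B
t=4: vr[B=336896/43885 D=2048/335] → run D
t=5: vr[B=336896/43885 D=336896/43885] → run B
t=6: vr[B=405504/43885 D=336896/43885] → run D
t=7: vr[B=405504/43885 D=405504/43885] → run B
t=8: vr[B=474112/43885 D=405504/43885] → run D
t=9: vr[B=474112/43885 D=474112/43885] → run B
t=10: vr[D=474112/43885] → run D
t=11: vr[D=108544/8777] → run D
t=12: vr[D=611328/43885] → run D
t=13: vr[D=679936/43885] → run D
t=14: (idle)
t=15: (idle)
t=16: (idle)

vruntime(D, start of tick 7) = 405504/43885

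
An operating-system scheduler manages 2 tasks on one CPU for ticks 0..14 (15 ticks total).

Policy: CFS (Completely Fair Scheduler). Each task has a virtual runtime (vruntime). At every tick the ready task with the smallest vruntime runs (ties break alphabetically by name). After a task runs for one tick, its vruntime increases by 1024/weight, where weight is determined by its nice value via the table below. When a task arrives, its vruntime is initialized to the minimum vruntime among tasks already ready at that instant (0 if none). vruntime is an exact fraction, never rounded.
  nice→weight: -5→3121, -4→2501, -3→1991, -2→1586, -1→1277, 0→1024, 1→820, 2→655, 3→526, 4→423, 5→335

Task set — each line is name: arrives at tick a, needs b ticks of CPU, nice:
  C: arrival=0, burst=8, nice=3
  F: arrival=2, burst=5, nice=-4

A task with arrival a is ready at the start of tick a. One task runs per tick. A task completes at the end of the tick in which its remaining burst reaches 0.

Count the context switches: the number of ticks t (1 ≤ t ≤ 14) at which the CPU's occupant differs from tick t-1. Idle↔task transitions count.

t=0: vr[C=0] → run C
t=1: vr[C=512/263] → run C
t=2: vr[C=1024/263 F=1024/263] → run C
t=3: vr[C=1536/263 F=1024/263] → run F
t=4: vr[C=1536/263 F=2830336/657763] → run F
t=5: vr[C=1536/263 F=3099648/657763] → run F
t=6: vr[C=1536/263 F=3368960/657763] → run F
t=7: vr[C=1536/263 F=3638272/657763] → run F
t=8: vr[C=1536/263] → run C
t=9: vr[C=2048/263] → run C
t=10: vr[C=2560/263] → run C
t=11: vr[C=3072/263] → run C
t=12: vr[C=3584/263] → run C
t=13: (idle)
t=14: (idle)

context switches = 3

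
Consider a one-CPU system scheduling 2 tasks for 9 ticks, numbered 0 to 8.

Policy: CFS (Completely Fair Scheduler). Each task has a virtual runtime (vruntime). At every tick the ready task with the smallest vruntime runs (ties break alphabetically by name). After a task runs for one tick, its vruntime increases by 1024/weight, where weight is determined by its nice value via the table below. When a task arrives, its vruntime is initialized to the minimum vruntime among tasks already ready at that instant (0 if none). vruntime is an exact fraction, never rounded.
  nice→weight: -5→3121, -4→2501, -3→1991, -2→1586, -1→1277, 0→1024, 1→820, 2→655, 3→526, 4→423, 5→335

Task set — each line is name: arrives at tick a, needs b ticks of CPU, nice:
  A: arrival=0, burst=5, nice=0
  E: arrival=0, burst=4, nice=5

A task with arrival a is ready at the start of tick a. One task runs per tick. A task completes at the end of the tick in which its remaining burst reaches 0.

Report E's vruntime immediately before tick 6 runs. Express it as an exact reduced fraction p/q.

vruntime(E, start of tick 6) = 2048/335

t=0: vr[A=0 E=0] → run A
t=1: vr[A=1 E=0] → run E
t=2: vr[A=1 E=1024/335] → run A
t=3: vr[A=2 E=1024/335] → run A
t=4: vr[A=3 E=1024/335] → run A
t=5: vr[A=4 E=1024/335] → run E
t=6: vr[A=4 E=2048/335] → run A
t=7: vr[E=2048/335] → run E
t=8: vr[E=3072/335] → run E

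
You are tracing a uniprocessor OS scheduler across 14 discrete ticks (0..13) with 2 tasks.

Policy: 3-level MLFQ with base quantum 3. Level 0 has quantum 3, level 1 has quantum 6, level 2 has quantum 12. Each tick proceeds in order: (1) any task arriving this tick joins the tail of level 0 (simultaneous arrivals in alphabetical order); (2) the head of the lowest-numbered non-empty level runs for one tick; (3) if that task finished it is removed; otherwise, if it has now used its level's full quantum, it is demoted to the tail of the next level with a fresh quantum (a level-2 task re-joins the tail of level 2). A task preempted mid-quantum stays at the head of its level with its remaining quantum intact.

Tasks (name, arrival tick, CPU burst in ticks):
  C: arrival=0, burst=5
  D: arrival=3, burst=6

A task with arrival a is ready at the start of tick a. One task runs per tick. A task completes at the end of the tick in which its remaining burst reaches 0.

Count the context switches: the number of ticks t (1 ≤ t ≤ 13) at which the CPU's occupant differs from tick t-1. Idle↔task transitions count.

context switches = 4

t=0: L0/L1/L2 = C/-/- → run C
t=1: L0/L1/L2 = C/-/- → run C
t=2: L0/L1/L2 = C/-/- → run C
t=3: L0/L1/L2 = D/C/- → run D
t=4: L0/L1/L2 = D/C/- → run D
t=5: L0/L1/L2 = D/C/- → run D
t=6: L0/L1/L2 = -/CD/- → run C
t=7: L0/L1/L2 = -/CD/- → run C
t=8: L0/L1/L2 = -/D/- → run D
t=9: L0/L1/L2 = -/D/- → run D
t=10: L0/L1/L2 = -/D/- → run D
t=11: (idle)
t=12: (idle)
t=13: (idle)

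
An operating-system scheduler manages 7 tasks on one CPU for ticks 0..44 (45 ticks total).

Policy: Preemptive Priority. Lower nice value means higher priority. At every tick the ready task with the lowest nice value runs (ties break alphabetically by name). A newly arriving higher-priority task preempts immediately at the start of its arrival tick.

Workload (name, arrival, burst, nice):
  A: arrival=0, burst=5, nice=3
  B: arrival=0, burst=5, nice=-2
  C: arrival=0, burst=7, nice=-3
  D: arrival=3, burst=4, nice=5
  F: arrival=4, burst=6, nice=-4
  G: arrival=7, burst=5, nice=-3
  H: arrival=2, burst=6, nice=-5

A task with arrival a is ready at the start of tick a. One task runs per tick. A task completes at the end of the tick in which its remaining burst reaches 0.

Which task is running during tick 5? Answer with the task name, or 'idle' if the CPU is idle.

running at tick 5 = H

t=0: ready={A,B,C} → run C
t=1: ready={A,B,C} → run C
t=2: ready={A,B,C,H} → run H
t=3: ready={A,B,C,D,H} → run H
t=4: ready={A,B,C,D,F,H} → run H
t=5: ready={A,B,C,D,F,H} → run H
t=6: ready={A,B,C,D,F,H} → run H
t=7: ready={A,B,C,D,F,G,H} → run H
t=8: ready={A,B,C,D,F,G} → run F
t=9: ready={A,B,C,D,F,G} → run F
t=10: ready={A,B,C,D,F,G} → run F
t=11: ready={A,B,C,D,F,G} → run F
t=12: ready={A,B,C,D,F,G} → run F
t=13: ready={A,B,C,D,F,G} → run F
t=14: ready={A,B,C,D,G} → run C
t=15: ready={A,B,C,D,G} → run C
t=16: ready={A,B,C,D,G} → run C
t=17: ready={A,B,C,D,G} → run C
t=18: ready={A,B,C,D,G} → run C
t=19: ready={A,B,D,G} → run G
t=20: ready={A,B,D,G} → run G
t=21: ready={A,B,D,G} → run G
t=22: ready={A,B,D,G} → run G
t=23: ready={A,B,D,G} → run G
t=24: ready={A,B,D} → run B
t=25: ready={A,B,D} → run B
t=26: ready={A,B,D} → run B
t=27: ready={A,B,D} → run B
t=28: ready={A,B,D} → run B
t=29: ready={A,D} → run A
t=30: ready={A,D} → run A
t=31: ready={A,D} → run A
t=32: ready={A,D} → run A
t=33: ready={A,D} → run A
t=34: ready={D} → run D
t=35: ready={D} → run D
t=36: ready={D} → run D
t=37: ready={D} → run D
t=38: (idle)
t=39: (idle)
t=40: (idle)
t=41: (idle)
t=42: (idle)
t=43: (idle)
t=44: (idle)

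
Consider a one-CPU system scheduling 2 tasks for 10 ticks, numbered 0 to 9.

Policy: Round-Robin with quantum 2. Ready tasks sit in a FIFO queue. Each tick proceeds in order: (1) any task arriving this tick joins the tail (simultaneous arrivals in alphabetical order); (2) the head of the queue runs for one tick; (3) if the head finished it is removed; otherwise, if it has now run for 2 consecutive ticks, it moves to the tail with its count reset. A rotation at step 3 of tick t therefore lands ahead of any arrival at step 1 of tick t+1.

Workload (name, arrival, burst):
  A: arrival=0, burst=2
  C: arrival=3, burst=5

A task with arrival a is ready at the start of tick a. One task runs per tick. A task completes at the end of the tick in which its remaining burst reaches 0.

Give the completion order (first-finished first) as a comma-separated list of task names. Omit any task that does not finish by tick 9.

completion order = A, C

t=0: queue=[A] q_used=0 → run A
t=1: queue=[A] q_used=1 → run A
t=2: (idle)
t=3: queue=[C] q_used=0 → run C
t=4: queue=[C] q_used=1 → run C
t=5: queue=[C] q_used=0 → run C
t=6: queue=[C] q_used=1 → run C
t=7: queue=[C] q_used=0 → run C
t=8: (idle)
t=9: (idle)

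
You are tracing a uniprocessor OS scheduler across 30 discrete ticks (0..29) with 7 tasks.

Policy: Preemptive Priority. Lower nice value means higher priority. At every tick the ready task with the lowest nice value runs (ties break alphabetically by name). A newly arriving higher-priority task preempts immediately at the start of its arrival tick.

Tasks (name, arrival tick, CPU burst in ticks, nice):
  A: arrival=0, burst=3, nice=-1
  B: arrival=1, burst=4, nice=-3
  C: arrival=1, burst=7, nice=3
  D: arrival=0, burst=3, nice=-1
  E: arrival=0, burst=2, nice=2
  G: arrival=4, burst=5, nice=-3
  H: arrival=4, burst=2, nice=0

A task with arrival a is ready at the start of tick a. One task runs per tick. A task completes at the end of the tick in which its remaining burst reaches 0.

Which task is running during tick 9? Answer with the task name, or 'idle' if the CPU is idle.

t=0: ready={A,D,E} → run A
t=1: ready={A,B,C,D,E} → run B
t=2: ready={A,B,C,D,E} → run B
t=3: ready={A,B,C,D,E} → run B
t=4: ready={A,B,C,D,E,G,H} → run B
t=5: ready={A,C,D,E,G,H} → run G
t=6: ready={A,C,D,E,G,H} → run G
t=7: ready={A,C,D,E,G,H} → run G
t=8: ready={A,C,D,E,G,H} → run G
t=9: ready={A,C,D,E,G,H} → run G
t=10: ready={A,C,D,E,H} → run A
t=11: ready={A,C,D,E,H} → run A
t=12: ready={C,D,E,H} → run D
t=13: ready={C,D,E,H} → run D
t=14: ready={C,D,E,H} → run D
t=15: ready={C,E,H} → run H
t=16: ready={C,E,H} → run H
t=17: ready={C,E} → run E
t=18: ready={C,E} → run E
t=19: ready={C} → run C
t=20: ready={C} → run C
t=21: ready={C} → run C
t=22: ready={C} → run C
t=23: ready={C} → run C
t=24: ready={C} → run C
t=25: ready={C} → run C
t=26: (idle)
t=27: (idle)
t=28: (idle)
t=29: (idle)

running at tick 9 = G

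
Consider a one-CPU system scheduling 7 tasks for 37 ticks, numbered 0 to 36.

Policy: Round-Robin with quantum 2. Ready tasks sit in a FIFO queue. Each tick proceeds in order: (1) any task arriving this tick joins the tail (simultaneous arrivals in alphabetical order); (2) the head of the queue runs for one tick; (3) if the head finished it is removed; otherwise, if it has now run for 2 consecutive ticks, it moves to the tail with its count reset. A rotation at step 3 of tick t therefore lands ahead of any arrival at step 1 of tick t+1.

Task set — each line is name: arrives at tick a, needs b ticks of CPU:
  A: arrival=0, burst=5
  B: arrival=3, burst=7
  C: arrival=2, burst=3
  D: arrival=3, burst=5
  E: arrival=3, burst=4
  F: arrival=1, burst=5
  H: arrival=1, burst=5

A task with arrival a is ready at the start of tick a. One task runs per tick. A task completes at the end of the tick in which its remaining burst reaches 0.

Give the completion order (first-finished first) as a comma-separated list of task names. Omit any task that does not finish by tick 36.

completion order = A, C, E, F, H, D, B

t=0: queue=[A] q_used=0 → run A
t=1: queue=[A,F,H] q_used=1 → run A
t=2: queue=[F,H,A,C] q_used=0 → run F
t=3: queue=[F,H,A,C,B,D,E] q_used=1 → run F
t=4: queue=[H,A,C,B,D,E,F] q_used=0 → run H
t=5: queue=[H,A,C,B,D,E,F] q_used=1 → run H
t=6: queue=[A,C,B,D,E,F,H] q_used=0 → run A
t=7: queue=[A,C,B,D,E,F,H] q_used=1 → run A
t=8: queue=[C,B,D,E,F,H,A] q_used=0 → run C
t=9: queue=[C,B,D,E,F,H,A] q_used=1 → run C
t=10: queue=[B,D,E,F,H,A,C] q_used=0 → run B
t=11: queue=[B,D,E,F,H,A,C] q_used=1 → run B
t=12: queue=[D,E,F,H,A,C,B] q_used=0 → run D
t=13: queue=[D,E,F,H,A,C,B] q_used=1 → run D
t=14: queue=[E,F,H,A,C,B,D] q_used=0 → run E
t=15: queue=[E,F,H,A,C,B,D] q_used=1 → run E
t=16: queue=[F,H,A,C,B,D,E] q_used=0 → run F
t=17: queue=[F,H,A,C,B,D,E] q_used=1 → run F
t=18: queue=[H,A,C,B,D,E,F] q_used=0 → run H
t=19: queue=[H,A,C,B,D,E,F] q_used=1 → run H
t=20: queue=[A,C,B,D,E,F,H] q_used=0 → run A
t=21: queue=[C,B,D,E,F,H] q_used=0 → run C
t=22: queue=[B,D,E,F,H] q_used=0 → run B
t=23: queue=[B,D,E,F,H] q_used=1 → run B
t=24: queue=[D,E,F,H,B] q_used=0 → run D
t=25: queue=[D,E,F,H,B] q_used=1 → run D
t=26: queue=[E,F,H,B,D] q_used=0 → run E
t=27: queue=[E,F,H,B,D] q_used=1 → run E
t=28: queue=[F,H,B,D] q_used=0 → run F
t=29: queue=[H,B,D] q_used=0 → run H
t=30: queue=[B,D] q_used=0 → run B
t=31: queue=[B,D] q_used=1 → run B
t=32: queue=[D,B] q_used=0 → run D
t=33: queue=[B] q_used=0 → run B
t=34: (idle)
t=35: (idle)
t=36: (idle)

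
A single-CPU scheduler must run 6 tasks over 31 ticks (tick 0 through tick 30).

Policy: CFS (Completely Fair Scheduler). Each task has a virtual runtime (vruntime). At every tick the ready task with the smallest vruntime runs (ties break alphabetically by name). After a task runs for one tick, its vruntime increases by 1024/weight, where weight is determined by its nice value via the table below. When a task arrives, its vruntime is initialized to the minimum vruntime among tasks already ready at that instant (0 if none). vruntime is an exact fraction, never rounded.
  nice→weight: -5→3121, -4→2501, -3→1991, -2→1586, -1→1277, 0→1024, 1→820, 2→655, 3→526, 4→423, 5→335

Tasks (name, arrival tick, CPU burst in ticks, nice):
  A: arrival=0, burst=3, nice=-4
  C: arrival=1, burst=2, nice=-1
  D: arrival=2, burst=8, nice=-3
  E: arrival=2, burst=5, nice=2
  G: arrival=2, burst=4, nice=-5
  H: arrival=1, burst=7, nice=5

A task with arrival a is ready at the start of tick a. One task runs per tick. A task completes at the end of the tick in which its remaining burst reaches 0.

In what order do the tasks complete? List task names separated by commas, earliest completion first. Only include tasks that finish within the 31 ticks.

t=0: vr[A=0] → run A
t=1: vr[A=1024/2501 C=1024/2501 H=1024/2501] → run A
t=2: vr[A=2048/2501 C=1024/2501 D=1024/2501 E=1024/2501 G=1024/2501 H=1024/2501] → run C
t=3: vr[A=2048/2501 C=3868672/3193777 D=1024/2501 E=1024/2501 G=1024/2501 H=1024/2501] → run D
t=4: vr[A=2048/2501 C=3868672/3193777 D=4599808/4979491 E=1024/2501 G=1024/2501 H=1024/2501] → run E
t=5: vr[A=2048/2501 C=3868672/3193777 D=4599808/4979491 E=3231744/1638155 G=1024/2501 H=1024/2501] → run G
t=6: vr[A=2048/2501 C=3868672/3193777 D=4599808/4979491 E=3231744/1638155 G=5756928/7805621 H=1024/2501] → run H
t=7: vr[A=2048/2501 C=3868672/3193777 D=4599808/4979491 E=3231744/1638155 G=5756928/7805621 H=2904064/837835] → run G
t=8: vr[A=2048/2501 C=3868672/3193777 D=4599808/4979491 E=3231744/1638155 G=8317952/7805621 H=2904064/837835] → run A
t=9: vr[C=3868672/3193777 D=4599808/4979491 E=3231744/1638155 G=8317952/7805621 H=2904064/837835] → run D
t=10: vr[C=3868672/3193777 D=7160832/4979491 E=3231744/1638155 G=8317952/7805621 H=2904064/837835] → run G
t=11: vr[C=3868672/3193777 D=7160832/4979491 E=3231744/1638155 G=10878976/7805621 H=2904064/837835] → run C
t=12: vr[D=7160832/4979491 E=3231744/1638155 G=10878976/7805621 H=2904064/837835] → run G
t=13: vr[D=7160832/4979491 E=3231744/1638155 H=2904064/837835] → run D
t=14: vr[D=9721856/4979491 E=3231744/1638155 H=2904064/837835] → run D
t=15: vr[D=12282880/4979491 E=3231744/1638155 H=2904064/837835] → run E
t=16: vr[D=12282880/4979491 E=5792768/1638155 H=2904064/837835] → run D
t=17: vr[D=14843904/4979491 E=5792768/1638155 H=2904064/837835] → run D
t=18: vr[D=17404928/4979491 E=5792768/1638155 H=2904064/837835] → run H
t=19: vr[D=17404928/4979491 E=5792768/1638155 H=5465088/837835] → run D
t=20: vr[D=19965952/4979491 E=5792768/1638155 H=5465088/837835] → run E
t=21: vr[D=19965952/4979491 E=8353792/1638155 H=5465088/837835] → run D
t=22: vr[E=8353792/1638155 H=5465088/837835] → run E
t=23: vr[E=10914816/1638155 H=5465088/837835] → run H
t=24: vr[E=10914816/1638155 H=8026112/837835] → run E
t=25: vr[H=8026112/837835] → run H
t=26: vr[H=10587136/837835] → run H
t=27: vr[H=2629632/167567] → run H
t=28: vr[H=15709184/837835] → run H
t=29: (idle)
t=30: (idle)

completion order = A, C, G, D, E, H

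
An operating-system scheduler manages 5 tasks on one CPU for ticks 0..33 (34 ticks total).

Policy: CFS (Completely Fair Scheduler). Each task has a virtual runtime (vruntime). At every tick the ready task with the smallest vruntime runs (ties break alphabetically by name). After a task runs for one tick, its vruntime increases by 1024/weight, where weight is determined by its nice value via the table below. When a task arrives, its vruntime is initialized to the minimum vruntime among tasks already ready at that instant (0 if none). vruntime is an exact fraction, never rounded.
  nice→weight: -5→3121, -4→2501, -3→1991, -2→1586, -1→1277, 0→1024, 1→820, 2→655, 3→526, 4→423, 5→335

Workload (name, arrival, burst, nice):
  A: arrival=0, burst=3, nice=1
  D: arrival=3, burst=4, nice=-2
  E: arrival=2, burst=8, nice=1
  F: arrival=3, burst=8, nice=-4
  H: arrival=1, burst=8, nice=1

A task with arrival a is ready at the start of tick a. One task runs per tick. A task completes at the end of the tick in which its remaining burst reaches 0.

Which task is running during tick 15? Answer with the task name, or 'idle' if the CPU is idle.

running at tick 15 = D

t=0: vr[A=0] → run A
t=1: vr[A=256/205 H=256/205] → run A
t=2: vr[A=512/205 E=256/205 H=256/205] → run E
t=3: vr[A=512/205 D=256/205 E=512/205 F=256/205 H=256/205] → run D
t=4: vr[A=512/205 D=307968/162565 E=512/205 F=256/205 H=256/205] → run F
t=5: vr[A=512/205 D=307968/162565 E=512/205 F=20736/12505 H=256/205] → run H
t=6: vr[A=512/205 D=307968/162565 E=512/205 F=20736/12505 H=512/205] → run F
t=7: vr[A=512/205 D=307968/162565 E=512/205 F=25856/12505 H=512/205] → run D
t=8: vr[A=512/205 D=412928/162565 E=512/205 F=25856/12505 H=512/205] → run F
t=9: vr[A=512/205 D=412928/162565 E=512/205 F=30976/12505 H=512/205] → run F
t=10: vr[A=512/205 D=412928/162565 E=512/205 F=36096/12505 H=512/205] → run A
t=11: vr[D=412928/162565 E=512/205 F=36096/12505 H=512/205] → run E
t=12: vr[D=412928/162565 E=768/205 F=36096/12505 H=512/205] → run H
t=13: vr[D=412928/162565 E=768/205 F=36096/12505 H=768/205] → run D
t=14: vr[D=517888/162565 E=768/205 F=36096/12505 H=768/205] → run F
t=15: vr[D=517888/162565 E=768/205 F=41216/12505 H=768/205] → run D
t=16: vr[E=768/205 F=41216/12505 H=768/205] → run F
t=17: vr[E=768/205 F=46336/12505 H=768/205] → run F
t=18: vr[E=768/205 F=51456/12505 H=768/205] → run E
t=19: vr[E=1024/205 F=51456/12505 H=768/205] → run H
t=20: vr[E=1024/205 F=51456/12505 H=1024/205] → run F
t=21: vr[E=1024/205 H=1024/205] → run E
t=22: vr[E=256/41 H=1024/205] → run H
t=23: vr[E=256/41 H=256/41] → run E
t=24: vr[E=1536/205 H=256/41] → run H
t=25: vr[E=1536/205 H=1536/205] → run E
t=26: vr[E=1792/205 H=1536/205] → run H
t=27: vr[E=1792/205 H=1792/205] → run E
t=28: vr[E=2048/205 H=1792/205] → run H
t=29: vr[E=2048/205 H=2048/205] → run E
t=30: vr[H=2048/205] → run H
t=31: (idle)
t=32: (idle)
t=33: (idle)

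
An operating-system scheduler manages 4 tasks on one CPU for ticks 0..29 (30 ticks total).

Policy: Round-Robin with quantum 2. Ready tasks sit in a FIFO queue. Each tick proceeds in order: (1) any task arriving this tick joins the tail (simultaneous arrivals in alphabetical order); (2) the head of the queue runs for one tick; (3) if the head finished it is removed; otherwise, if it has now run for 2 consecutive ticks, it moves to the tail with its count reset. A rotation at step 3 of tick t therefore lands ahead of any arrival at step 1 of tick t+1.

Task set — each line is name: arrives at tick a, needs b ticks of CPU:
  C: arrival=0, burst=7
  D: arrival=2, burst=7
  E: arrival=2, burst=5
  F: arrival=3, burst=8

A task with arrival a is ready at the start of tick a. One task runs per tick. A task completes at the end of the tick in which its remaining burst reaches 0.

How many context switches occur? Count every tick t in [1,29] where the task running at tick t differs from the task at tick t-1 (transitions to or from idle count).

t=0: queue=[C] q_used=0 → run C
t=1: queue=[C] q_used=1 → run C
t=2: queue=[C,D,E] q_used=0 → run C
t=3: queue=[C,D,E,F] q_used=1 → run C
t=4: queue=[D,E,F,C] q_used=0 → run D
t=5: queue=[D,E,F,C] q_used=1 → run D
t=6: queue=[E,F,C,D] q_used=0 → run E
t=7: queue=[E,F,C,D] q_used=1 → run E
t=8: queue=[F,C,D,E] q_used=0 → run F
t=9: queue=[F,C,D,E] q_used=1 → run F
t=10: queue=[C,D,E,F] q_used=0 → run C
t=11: queue=[C,D,E,F] q_used=1 → run C
t=12: queue=[D,E,F,C] q_used=0 → run D
t=13: queue=[D,E,F,C] q_used=1 → run D
t=14: queue=[E,F,C,D] q_used=0 → run E
t=15: queue=[E,F,C,D] q_used=1 → run E
t=16: queue=[F,C,D,E] q_used=0 → run F
t=17: queue=[F,C,D,E] q_used=1 → run F
t=18: queue=[C,D,E,F] q_used=0 → run C
t=19: queue=[D,E,F] q_used=0 → run D
t=20: queue=[D,E,F] q_used=1 → run D
t=21: queue=[E,F,D] q_used=0 → run E
t=22: queue=[F,D] q_used=0 → run F
t=23: queue=[F,D] q_used=1 → run F
t=24: queue=[D,F] q_used=0 → run D
t=25: queue=[F] q_used=0 → run F
t=26: queue=[F] q_used=1 → run F
t=27: (idle)
t=28: (idle)
t=29: (idle)

context switches = 14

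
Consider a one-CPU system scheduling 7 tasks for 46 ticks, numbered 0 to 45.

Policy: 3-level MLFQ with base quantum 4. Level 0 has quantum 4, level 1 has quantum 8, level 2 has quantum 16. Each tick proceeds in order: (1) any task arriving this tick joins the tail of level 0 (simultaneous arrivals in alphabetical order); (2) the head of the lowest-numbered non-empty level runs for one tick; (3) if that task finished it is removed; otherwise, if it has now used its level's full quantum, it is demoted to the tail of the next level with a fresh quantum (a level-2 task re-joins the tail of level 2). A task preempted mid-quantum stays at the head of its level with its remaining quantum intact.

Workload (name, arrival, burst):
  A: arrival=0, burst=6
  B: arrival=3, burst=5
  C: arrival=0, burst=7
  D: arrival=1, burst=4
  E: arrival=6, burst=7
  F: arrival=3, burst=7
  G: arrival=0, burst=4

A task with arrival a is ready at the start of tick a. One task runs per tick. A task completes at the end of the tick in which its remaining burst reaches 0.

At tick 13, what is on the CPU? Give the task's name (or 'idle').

t=0: L0/L1/L2 = ACG/-/- → run A
t=1: L0/L1/L2 = ACGD/-/- → run A
t=2: L0/L1/L2 = ACGD/-/- → run A
t=3: L0/L1/L2 = ACGDBF/-/- → run A
t=4: L0/L1/L2 = CGDBF/A/- → run C
t=5: L0/L1/L2 = CGDBF/A/- → run C
t=6: L0/L1/L2 = CGDBFE/A/- → run C
t=7: L0/L1/L2 = CGDBFE/A/- → run C
t=8: L0/L1/L2 = GDBFE/AC/- → run G
t=9: L0/L1/L2 = GDBFE/AC/- → run G
t=10: L0/L1/L2 = GDBFE/AC/- → run G
t=11: L0/L1/L2 = GDBFE/AC/- → run G
t=12: L0/L1/L2 = DBFE/AC/- → run D
t=13: L0/L1/L2 = DBFE/AC/- → run D
t=14: L0/L1/L2 = DBFE/AC/- → run D
t=15: L0/L1/L2 = DBFE/AC/- → run D
t=16: L0/L1/L2 = BFE/AC/- → run B
t=17: L0/L1/L2 = BFE/AC/- → run B
t=18: L0/L1/L2 = BFE/AC/- → run B
t=19: L0/L1/L2 = BFE/AC/- → run B
t=20: L0/L1/L2 = FE/ACB/- → run F
t=21: L0/L1/L2 = FE/ACB/- → run F
t=22: L0/L1/L2 = FE/ACB/- → run F
t=23: L0/L1/L2 = FE/ACB/- → run F
t=24: L0/L1/L2 = E/ACBF/- → run E
t=25: L0/L1/L2 = E/ACBF/- → run E
t=26: L0/L1/L2 = E/ACBF/- → run E
t=27: L0/L1/L2 = E/ACBF/- → run E
t=28: L0/L1/L2 = -/ACBFE/- → run A
t=29: L0/L1/L2 = -/ACBFE/- → run A
t=30: L0/L1/L2 = -/CBFE/- → run C
t=31: L0/L1/L2 = -/CBFE/- → run C
t=32: L0/L1/L2 = -/CBFE/- → run C
t=33: L0/L1/L2 = -/BFE/- → run B
t=34: L0/L1/L2 = -/FE/- → run F
t=35: L0/L1/L2 = -/FE/- → run F
t=36: L0/L1/L2 = -/FE/- → run F
t=37: L0/L1/L2 = -/E/- → run E
t=38: L0/L1/L2 = -/E/- → run E
t=39: L0/L1/L2 = -/E/- → run E
t=40: (idle)
t=41: (idle)
t=42: (idle)
t=43: (idle)
t=44: (idle)
t=45: (idle)

running at tick 13 = D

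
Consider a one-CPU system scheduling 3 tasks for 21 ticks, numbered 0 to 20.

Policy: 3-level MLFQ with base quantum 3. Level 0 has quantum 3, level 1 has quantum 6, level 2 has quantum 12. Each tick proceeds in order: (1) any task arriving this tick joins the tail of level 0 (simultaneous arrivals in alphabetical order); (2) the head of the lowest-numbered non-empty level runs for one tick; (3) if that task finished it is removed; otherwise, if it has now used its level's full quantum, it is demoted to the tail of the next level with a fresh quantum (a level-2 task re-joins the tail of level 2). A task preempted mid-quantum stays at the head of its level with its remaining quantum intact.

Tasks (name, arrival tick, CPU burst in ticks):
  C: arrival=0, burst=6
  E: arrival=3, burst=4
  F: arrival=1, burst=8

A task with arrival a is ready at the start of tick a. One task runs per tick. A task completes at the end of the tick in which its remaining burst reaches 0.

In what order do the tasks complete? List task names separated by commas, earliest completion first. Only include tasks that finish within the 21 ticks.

t=0: L0/L1/L2 = C/-/- → run C
t=1: L0/L1/L2 = CF/-/- → run C
t=2: L0/L1/L2 = CF/-/- → run C
t=3: L0/L1/L2 = FE/C/- → run F
t=4: L0/L1/L2 = FE/C/- → run F
t=5: L0/L1/L2 = FE/C/- → run F
t=6: L0/L1/L2 = E/CF/- → run E
t=7: L0/L1/L2 = E/CF/- → run E
t=8: L0/L1/L2 = E/CF/- → run E
t=9: L0/L1/L2 = -/CFE/- → run C
t=10: L0/L1/L2 = -/CFE/- → run C
t=11: L0/L1/L2 = -/CFE/- → run C
t=12: L0/L1/L2 = -/FE/- → run F
t=13: L0/L1/L2 = -/FE/- → run F
t=14: L0/L1/L2 = -/FE/- → run F
t=15: L0/L1/L2 = -/FE/- → run F
t=16: L0/L1/L2 = -/FE/- → run F
t=17: L0/L1/L2 = -/E/- → run E
t=18: (idle)
t=19: (idle)
t=20: (idle)

completion order = C, F, E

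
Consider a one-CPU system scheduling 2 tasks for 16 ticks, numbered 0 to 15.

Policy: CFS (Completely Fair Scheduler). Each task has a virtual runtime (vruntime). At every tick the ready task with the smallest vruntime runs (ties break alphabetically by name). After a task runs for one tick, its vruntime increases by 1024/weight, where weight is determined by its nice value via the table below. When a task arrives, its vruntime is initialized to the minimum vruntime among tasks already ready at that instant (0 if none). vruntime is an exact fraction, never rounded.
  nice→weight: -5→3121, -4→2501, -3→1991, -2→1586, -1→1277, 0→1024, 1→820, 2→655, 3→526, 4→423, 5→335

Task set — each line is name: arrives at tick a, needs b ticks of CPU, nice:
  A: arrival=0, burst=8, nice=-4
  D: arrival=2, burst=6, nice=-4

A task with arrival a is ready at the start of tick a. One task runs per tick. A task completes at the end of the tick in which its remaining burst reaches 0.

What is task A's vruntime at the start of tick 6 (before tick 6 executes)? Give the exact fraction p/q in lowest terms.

vruntime(A, start of tick 6) = 4096/2501

t=0: vr[A=0] → run A
t=1: vr[A=1024/2501] → run A
t=2: vr[A=2048/2501 D=2048/2501] → run A
t=3: vr[A=3072/2501 D=2048/2501] → run D
t=4: vr[A=3072/2501 D=3072/2501] → run A
t=5: vr[A=4096/2501 D=3072/2501] → run D
t=6: vr[A=4096/2501 D=4096/2501] → run A
t=7: vr[A=5120/2501 D=4096/2501] → run D
t=8: vr[A=5120/2501 D=5120/2501] → run A
t=9: vr[A=6144/2501 D=5120/2501] → run D
t=10: vr[A=6144/2501 D=6144/2501] → run A
t=11: vr[A=7168/2501 D=6144/2501] → run D
t=12: vr[A=7168/2501 D=7168/2501] → run A
t=13: vr[D=7168/2501] → run D
t=14: (idle)
t=15: (idle)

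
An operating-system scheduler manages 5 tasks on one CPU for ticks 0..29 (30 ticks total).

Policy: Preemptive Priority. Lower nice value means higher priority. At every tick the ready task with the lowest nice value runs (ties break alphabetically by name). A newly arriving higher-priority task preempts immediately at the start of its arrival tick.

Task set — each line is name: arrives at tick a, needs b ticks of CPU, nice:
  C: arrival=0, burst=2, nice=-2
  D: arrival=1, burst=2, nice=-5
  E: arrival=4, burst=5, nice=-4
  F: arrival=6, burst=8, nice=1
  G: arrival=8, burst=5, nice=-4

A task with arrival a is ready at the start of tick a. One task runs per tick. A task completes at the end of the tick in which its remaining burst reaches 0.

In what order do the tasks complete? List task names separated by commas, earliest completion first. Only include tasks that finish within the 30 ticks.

t=0: ready={C} → run C
t=1: ready={C,D} → run D
t=2: ready={C,D} → run D
t=3: ready={C} → run C
t=4: ready={E} → run E
t=5: ready={E} → run E
t=6: ready={E,F} → run E
t=7: ready={E,F} → run E
t=8: ready={E,F,G} → run E
t=9: ready={F,G} → run G
t=10: ready={F,G} → run G
t=11: ready={F,G} → run G
t=12: ready={F,G} → run G
t=13: ready={F,G} → run G
t=14: ready={F} → run F
t=15: ready={F} → run F
t=16: ready={F} → run F
t=17: ready={F} → run F
t=18: ready={F} → run F
t=19: ready={F} → run F
t=20: ready={F} → run F
t=21: ready={F} → run F
t=22: (idle)
t=23: (idle)
t=24: (idle)
t=25: (idle)
t=26: (idle)
t=27: (idle)
t=28: (idle)
t=29: (idle)

completion order = D, C, E, G, F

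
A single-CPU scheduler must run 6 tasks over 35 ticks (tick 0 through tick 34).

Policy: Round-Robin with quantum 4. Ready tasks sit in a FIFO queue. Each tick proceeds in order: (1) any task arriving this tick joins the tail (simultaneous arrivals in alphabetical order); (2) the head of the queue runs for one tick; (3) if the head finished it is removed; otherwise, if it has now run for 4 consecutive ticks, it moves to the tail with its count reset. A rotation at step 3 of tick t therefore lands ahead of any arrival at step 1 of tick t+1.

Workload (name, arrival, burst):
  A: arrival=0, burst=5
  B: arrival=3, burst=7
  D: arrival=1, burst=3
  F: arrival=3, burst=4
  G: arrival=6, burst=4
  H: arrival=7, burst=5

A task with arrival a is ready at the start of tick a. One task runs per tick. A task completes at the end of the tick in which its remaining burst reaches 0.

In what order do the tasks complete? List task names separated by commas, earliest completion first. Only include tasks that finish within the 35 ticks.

completion order = D, F, A, G, B, H

t=0: queue=[A] q_used=0 → run A
t=1: queue=[A,D] q_used=1 → run A
t=2: queue=[A,D] q_used=2 → run A
t=3: queue=[A,D,B,F] q_used=3 → run A
t=4: queue=[D,B,F,A] q_used=0 → run D
t=5: queue=[D,B,F,A] q_used=1 → run D
t=6: queue=[D,B,F,A,G] q_used=2 → run D
t=7: queue=[B,F,A,G,H] q_used=0 → run B
t=8: queue=[B,F,A,G,H] q_used=1 → run B
t=9: queue=[B,F,A,G,H] q_used=2 → run B
t=10: queue=[B,F,A,G,H] q_used=3 → run B
t=11: queue=[F,A,G,H,B] q_used=0 → run F
t=12: queue=[F,A,G,H,B] q_used=1 → run F
t=13: queue=[F,A,G,H,B] q_used=2 → run F
t=14: queue=[F,A,G,H,B] q_used=3 → run F
t=15: queue=[A,G,H,B] q_used=0 → run A
t=16: queue=[G,H,B] q_used=0 → run G
t=17: queue=[G,H,B] q_used=1 → run G
t=18: queue=[G,H,B] q_used=2 → run G
t=19: queue=[G,H,B] q_used=3 → run G
t=20: queue=[H,B] q_used=0 → run H
t=21: queue=[H,B] q_used=1 → run H
t=22: queue=[H,B] q_used=2 → run H
t=23: queue=[H,B] q_used=3 → run H
t=24: queue=[B,H] q_used=0 → run B
t=25: queue=[B,H] q_used=1 → run B
t=26: queue=[B,H] q_used=2 → run B
t=27: queue=[H] q_used=0 → run H
t=28: (idle)
t=29: (idle)
t=30: (idle)
t=31: (idle)
t=32: (idle)
t=33: (idle)
t=34: (idle)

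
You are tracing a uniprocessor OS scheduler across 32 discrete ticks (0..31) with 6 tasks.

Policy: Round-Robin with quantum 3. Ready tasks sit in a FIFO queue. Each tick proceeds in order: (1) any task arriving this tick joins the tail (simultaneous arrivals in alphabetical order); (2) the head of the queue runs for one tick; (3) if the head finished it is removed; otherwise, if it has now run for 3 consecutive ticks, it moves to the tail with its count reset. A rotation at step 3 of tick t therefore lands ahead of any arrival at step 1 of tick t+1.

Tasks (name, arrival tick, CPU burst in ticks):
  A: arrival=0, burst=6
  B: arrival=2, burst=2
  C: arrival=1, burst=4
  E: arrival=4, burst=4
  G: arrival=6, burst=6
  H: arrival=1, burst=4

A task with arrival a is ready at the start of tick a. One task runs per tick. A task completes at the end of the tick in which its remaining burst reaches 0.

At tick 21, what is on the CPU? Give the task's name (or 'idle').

t=0: queue=[A] q_used=0 → run A
t=1: queue=[A,C,H] q_used=1 → run A
t=2: queue=[A,C,H,B] q_used=2 → run A
t=3: queue=[C,H,B,A] q_used=0 → run C
t=4: queue=[C,H,B,A,E] q_used=1 → run C
t=5: queue=[C,H,B,A,E] q_used=2 → run C
t=6: queue=[H,B,A,E,C,G] q_used=0 → run H
t=7: queue=[H,B,A,E,C,G] q_used=1 → run H
t=8: queue=[H,B,A,E,C,G] q_used=2 → run H
t=9: queue=[B,A,E,C,G,H] q_used=0 → run B
t=10: queue=[B,A,E,C,G,H] q_used=1 → run B
t=11: queue=[A,E,C,G,H] q_used=0 → run A
t=12: queue=[A,E,C,G,H] q_used=1 → run A
t=13: queue=[A,E,C,G,H] q_used=2 → run A
t=14: queue=[E,C,G,H] q_used=0 → run E
t=15: queue=[E,C,G,H] q_used=1 → run E
t=16: queue=[E,C,G,H] q_used=2 → run E
t=17: queue=[C,G,H,E] q_used=0 → run C
t=18: queue=[G,H,E] q_used=0 → run G
t=19: queue=[G,H,E] q_used=1 → run G
t=20: queue=[G,H,E] q_used=2 → run G
t=21: queue=[H,E,G] q_used=0 → run H
t=22: queue=[E,G] q_used=0 → run E
t=23: queue=[G] q_used=0 → run G
t=24: queue=[G] q_used=1 → run G
t=25: queue=[G] q_used=2 → run G
t=26: (idle)
t=27: (idle)
t=28: (idle)
t=29: (idle)
t=30: (idle)
t=31: (idle)

running at tick 21 = H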